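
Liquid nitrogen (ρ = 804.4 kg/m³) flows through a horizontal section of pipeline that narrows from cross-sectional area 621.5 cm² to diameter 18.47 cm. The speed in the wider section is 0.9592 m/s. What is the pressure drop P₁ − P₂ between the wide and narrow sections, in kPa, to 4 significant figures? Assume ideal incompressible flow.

ΔP ≈ 1.621 kPa

Continuity gives A₁v₁ = A₂v₂, so v₂ = (621.5 cm²)/(267.9 cm²) × 0.9592 m/s = 2.225 m/s.
Along the horizontal streamline, P + ½ρv² is constant.
P₁ − P₂ = ½·804.4·(2.225² − 0.9592²) = ½·804.4·4.030 = 1621 Pa.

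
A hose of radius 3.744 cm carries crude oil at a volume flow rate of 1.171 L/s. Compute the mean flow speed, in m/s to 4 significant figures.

0.2659 m/s

Q = 1.171 L/s = 0.001171 m³/s.
v = Q/A = 0.001171 / 0.004404 = 0.2659 m/s.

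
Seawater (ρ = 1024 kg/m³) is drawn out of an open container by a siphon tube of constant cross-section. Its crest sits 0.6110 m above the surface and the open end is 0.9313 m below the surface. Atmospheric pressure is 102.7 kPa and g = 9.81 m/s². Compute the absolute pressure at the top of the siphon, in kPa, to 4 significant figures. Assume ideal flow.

The outlet speed comes from Torricelli: v = √(2g·0.9313) = 4.275 m/s.
The bore is uniform, so the speed at the crest is the same v. Bernoulli surface→crest: P_atm = P_top + ½ρv² + ρg·h_top.
P_top = 102700 − ½·1024·4.275² − 1024·9.81·0.6110 = 87210 Pa.

87.21 kPa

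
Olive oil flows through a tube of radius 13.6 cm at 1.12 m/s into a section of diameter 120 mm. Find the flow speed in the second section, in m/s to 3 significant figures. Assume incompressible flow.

v₂ ≈ 5.75 m/s

The volume flow rate is constant, so v₂ = (A₁/A₂)v₁ = (581/113)·1.12 = 5.75 m/s.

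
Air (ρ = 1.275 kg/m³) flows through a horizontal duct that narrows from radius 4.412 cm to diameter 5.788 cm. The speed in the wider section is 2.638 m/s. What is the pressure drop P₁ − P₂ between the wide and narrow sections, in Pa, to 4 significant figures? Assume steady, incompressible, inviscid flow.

Mass conservation (A₁v₁ = A₂v₂) gives v₂ = 2.638 × 61.15/26.31 = 6.131 m/s.
With no height change, Bernoulli's equation is P₁ + ½ρv₁² = P₂ + ½ρv₂².
P₁ − P₂ = ½·1.275·(6.131² − 2.638²) = ½·1.275·30.63 = 19.53 Pa.

ΔP ≈ 19.53 Pa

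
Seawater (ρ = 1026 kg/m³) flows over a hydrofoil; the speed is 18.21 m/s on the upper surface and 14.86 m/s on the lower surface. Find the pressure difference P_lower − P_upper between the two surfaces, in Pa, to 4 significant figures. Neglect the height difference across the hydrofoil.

56830 Pa

The pressure is lower where the speed is higher: ΔP = ½ρ(v_up² − v_low²).
ΔP = ½·1026·(18.21² − 14.86²) = 56830 Pa.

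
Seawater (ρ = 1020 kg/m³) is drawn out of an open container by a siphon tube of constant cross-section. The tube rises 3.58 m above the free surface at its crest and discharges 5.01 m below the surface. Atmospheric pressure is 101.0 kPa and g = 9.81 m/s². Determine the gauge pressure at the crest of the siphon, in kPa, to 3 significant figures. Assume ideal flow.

-86.0 kPa

Bernoulli surface→outlet gives ½v² = g·h_out, so v = √(2·9.81·5.01) = 9.91 m/s.
Continuity keeps v the same throughout the tube; from surface to crest, P_atm + 0 = P_top + ½ρv² + ρg·h_top.
P_top = 101000 − ½·1020·9.91² − 1020·9.81·3.58 = 15000 Pa. So P_gauge = P_top − P_atm = -86000 Pa.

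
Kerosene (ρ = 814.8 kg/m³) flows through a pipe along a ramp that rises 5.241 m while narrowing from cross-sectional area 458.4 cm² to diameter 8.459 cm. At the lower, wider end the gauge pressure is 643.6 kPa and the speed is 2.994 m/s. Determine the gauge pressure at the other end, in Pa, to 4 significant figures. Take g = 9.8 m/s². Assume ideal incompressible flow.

Continuity gives A₁v₁ = A₂v₂, so v₂ = (458.4 cm²)/(56.20 cm²) × 2.994 m/s = 24.42 m/s.
Energy conservation along the streamline gives P₂ = P₁ − ½ρ(v₂² − v₁²) − ρg(h₂ − h₁).
P₂ = 643600 + ½·814.8·(2.994² − 24.42²) − 814.8·9.8·(+5.241) = 643600 + (-239300) − (41850) = 362400 Pa.

362400 Pa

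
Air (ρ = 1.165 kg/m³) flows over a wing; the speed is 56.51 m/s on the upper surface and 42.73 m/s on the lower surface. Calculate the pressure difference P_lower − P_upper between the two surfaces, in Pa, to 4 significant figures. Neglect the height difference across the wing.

ΔP ≈ 796.6 Pa

Bernoulli (same height): P_lower − P_upper = ½ρ(v_upper² − v_lower²).
ΔP = ½·1.165·(56.51² − 42.73²) = 796.6 Pa.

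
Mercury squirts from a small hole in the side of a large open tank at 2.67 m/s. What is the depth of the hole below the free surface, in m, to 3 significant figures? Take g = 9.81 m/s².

Inverting v = √(2gh) gives h = v² / 2g.
h = 2.67²/(2·9.81) = 7.13/19.62 = 0.363 m.

h = 0.363 m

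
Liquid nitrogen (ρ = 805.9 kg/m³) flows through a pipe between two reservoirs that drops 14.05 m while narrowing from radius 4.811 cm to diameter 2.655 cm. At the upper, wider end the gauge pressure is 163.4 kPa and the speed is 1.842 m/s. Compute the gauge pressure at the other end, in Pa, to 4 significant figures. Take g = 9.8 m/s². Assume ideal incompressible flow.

The volume flow rate is constant, so v₂ = (A₁/A₂)v₁ = (72.71/5.536)·1.842 = 24.19 m/s.
Applying Bernoulli between the two ends and solving for P₂: P₂ = P₁ + ½ρ(v₁² − v₂²) − ρgΔh.
P₂ = 163400 + ½·805.9·(1.842² − 24.19²) − 805.9·9.8·(−14.05) = 163400 + (-234500) − (-111000) = 39880 Pa.

P₂ ≈ 39880 Pa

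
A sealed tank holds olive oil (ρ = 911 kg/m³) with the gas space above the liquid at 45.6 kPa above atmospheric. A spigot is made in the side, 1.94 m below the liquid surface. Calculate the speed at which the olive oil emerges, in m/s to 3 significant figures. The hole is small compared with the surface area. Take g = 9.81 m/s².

v ≈ 11.8 m/s

Take point 1 at the surface (v₁ ≈ 0) and point 2 at the hole (at atmospheric pressure). Bernoulli: P₁ + ρg h = P_atm + ½ρv₂².
With P₁ − P_atm = 45600 Pa, v₂ = √(2gh + 2ΔP/ρ) = √(2·9.81·1.94 + 2·45600/911) = 11.8 m/s.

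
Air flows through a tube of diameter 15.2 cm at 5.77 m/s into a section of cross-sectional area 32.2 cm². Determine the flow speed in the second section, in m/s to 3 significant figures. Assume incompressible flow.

By continuity, v₂ = v₁·A₁/A₂ = 5.77·(181/32.2) = 32.5 m/s.

v₂ ≈ 32.5 m/s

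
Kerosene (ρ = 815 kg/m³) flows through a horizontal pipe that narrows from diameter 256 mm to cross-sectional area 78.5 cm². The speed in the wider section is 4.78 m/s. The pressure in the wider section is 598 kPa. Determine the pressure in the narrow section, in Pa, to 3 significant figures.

P₂ ≈ 207000 Pa

The volume flow rate is constant, so v₂ = (A₁/A₂)v₁ = (515/78.5)·4.78 = 31.3 m/s.
Bernoulli (h₁ = h₂): P₁ − P₂ = ½ρ(v₂² − v₁²).
P₂ = P₁ − ½ρ(v₂² − v₁²) = 598000 − ½·815·(31.3² − 4.78²) = 598000 − 391000 = 207000 Pa.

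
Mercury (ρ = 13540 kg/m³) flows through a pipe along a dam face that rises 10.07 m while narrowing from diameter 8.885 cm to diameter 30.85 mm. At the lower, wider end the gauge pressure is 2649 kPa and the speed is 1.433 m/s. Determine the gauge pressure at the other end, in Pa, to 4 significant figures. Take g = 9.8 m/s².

P₂ = 370200 Pa

Mass conservation (A₁v₁ = A₂v₂) gives v₂ = 1.433 × 62.00/7.475 = 11.89 m/s.
Energy conservation along the streamline gives P₂ = P₁ − ½ρ(v₂² − v₁²) − ρg(h₂ − h₁).
P₂ = 2649000 + ½·13540·(1.433² − 11.89²) − 13540·9.8·(+10.07) = 2649000 + (-942600) − (1336000) = 370200 Pa.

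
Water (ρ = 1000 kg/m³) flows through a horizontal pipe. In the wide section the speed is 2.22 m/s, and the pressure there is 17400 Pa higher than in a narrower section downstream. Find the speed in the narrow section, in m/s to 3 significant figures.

v₂ ≈ 6.30 m/s

Along the level pipe P + ½ρv² is conserved, hence v₂² = v₁² + 2(P₁ − P₂)/ρ.
v₂ = √(2.22² + 2·17400/1000) = √(4.93 + 34.8) = 6.30 m/s.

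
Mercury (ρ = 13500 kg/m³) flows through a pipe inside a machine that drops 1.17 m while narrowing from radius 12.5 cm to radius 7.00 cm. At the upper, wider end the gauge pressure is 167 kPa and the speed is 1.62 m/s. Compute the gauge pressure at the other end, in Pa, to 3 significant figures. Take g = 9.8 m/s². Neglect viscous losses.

The volume flow rate is constant, so v₂ = (A₁/A₂)v₁ = (491/154)·1.62 = 5.17 m/s.
Energy conservation along the streamline gives P₂ = P₁ − ½ρ(v₂² − v₁²) − ρg(h₂ − h₁).
P₂ = 167000 + ½·13500·(1.62² − 5.17²) − 13500·9.8·(−1.17) = 167000 + (-162000) − (-155000) = 159000 Pa.

P₂ ≈ 159000 Pa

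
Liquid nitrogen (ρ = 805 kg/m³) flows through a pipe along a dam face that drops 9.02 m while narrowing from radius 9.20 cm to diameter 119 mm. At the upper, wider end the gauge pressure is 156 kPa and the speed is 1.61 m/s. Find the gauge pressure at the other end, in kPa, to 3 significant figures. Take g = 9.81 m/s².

Continuity gives A₁v₁ = A₂v₂, so v₂ = (266 cm²)/(111 cm²) × 1.61 m/s = 3.85 m/s.
Bernoulli: P₁ + ½ρv₁² + ρg h₁ = P₂ + ½ρv₂² + ρg h₂, so P₂ = P₁ + ½ρ(v₁² − v₂²) − ρg(h₂ − h₁).
P₂ = 156000 + ½·805·(1.61² − 3.85²) − 805·9.81·(−9.02) = 156000 + (-4920) − (-71200) = 222000 Pa.

P₂ ≈ 222 kPa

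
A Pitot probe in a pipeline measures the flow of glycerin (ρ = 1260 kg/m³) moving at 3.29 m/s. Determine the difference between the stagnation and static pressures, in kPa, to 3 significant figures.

ΔP = 6.82 kPa

At the stagnation point the flow is brought to rest, so Bernoulli gives P_stag − P_static = ½ρv².
ΔP = ½·1260·3.29² = 6820 Pa.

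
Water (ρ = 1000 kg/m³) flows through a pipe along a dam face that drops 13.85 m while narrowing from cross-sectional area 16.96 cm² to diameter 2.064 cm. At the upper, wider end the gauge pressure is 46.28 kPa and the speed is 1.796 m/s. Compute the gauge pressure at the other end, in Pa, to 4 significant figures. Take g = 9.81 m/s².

Continuity gives A₁v₁ = A₂v₂, so v₂ = (16.96 cm²)/(3.346 cm²) × 1.796 m/s = 9.104 m/s.
Energy conservation along the streamline gives P₂ = P₁ − ½ρ(v₂² − v₁²) − ρg(h₂ − h₁).
P₂ = 46280 + ½·1000·(1.796² − 9.104²) − 1000·9.81·(−13.85) = 46280 + (-39830) − (-135900) = 142300 Pa.

142300 Pa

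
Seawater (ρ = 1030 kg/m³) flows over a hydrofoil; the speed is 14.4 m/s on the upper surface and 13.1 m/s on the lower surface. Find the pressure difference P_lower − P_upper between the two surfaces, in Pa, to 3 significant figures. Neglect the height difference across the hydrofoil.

ΔP ≈ 18400 Pa

With negligible Δh, P + ½ρv² is constant, so P_low − P_up = ½ρ(v_up² − v_low²).
ΔP = ½·1030·(14.4² − 13.1²) = 18400 Pa.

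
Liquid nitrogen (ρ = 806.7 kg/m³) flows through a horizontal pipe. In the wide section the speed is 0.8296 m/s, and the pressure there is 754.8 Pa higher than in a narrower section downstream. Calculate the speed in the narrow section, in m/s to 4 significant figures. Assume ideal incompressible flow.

v₂ ≈ 1.600 m/s

Horizontal Bernoulli: P₁ + ½ρv₁² = P₂ + ½ρv₂², so v₂² = v₁² + 2(P₁ − P₂)/ρ.
v₂ = √(0.8296² + 2·754.8/806.7) = √(0.6882 + 1.871) = 1.600 m/s.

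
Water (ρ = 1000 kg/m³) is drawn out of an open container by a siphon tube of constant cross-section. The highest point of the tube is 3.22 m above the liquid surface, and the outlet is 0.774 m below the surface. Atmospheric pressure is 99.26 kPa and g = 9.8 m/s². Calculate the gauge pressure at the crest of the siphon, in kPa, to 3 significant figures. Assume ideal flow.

P_gauge ≈ -39.1 kPa

From the surface to the outlet (both open to atmosphere, surface at rest): v = √(2g·h_out) = √(2·9.8·0.774) = 3.89 m/s.
Continuity keeps v the same throughout the tube; from surface to crest, P_atm + 0 = P_top + ½ρv² + ρg·h_top.
P_top = 99260 − ½·1000·3.89² − 1000·9.8·3.22 = 60100 Pa. So P_gauge = P_top − P_atm = -39100 Pa.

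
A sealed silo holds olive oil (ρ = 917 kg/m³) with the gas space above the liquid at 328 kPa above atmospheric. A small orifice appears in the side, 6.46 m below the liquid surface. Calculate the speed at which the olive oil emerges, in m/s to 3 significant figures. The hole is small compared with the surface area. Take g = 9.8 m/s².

Take point 1 at the surface (v₁ ≈ 0) and point 2 at the hole (at atmospheric pressure). Bernoulli: P₁ + ρg h = P_atm + ½ρv₂².
With P₁ − P_atm = 328000 Pa, v₂ = √(2gh + 2ΔP/ρ) = √(2·9.8·6.46 + 2·328000/917) = 29.0 m/s.

v ≈ 29.0 m/s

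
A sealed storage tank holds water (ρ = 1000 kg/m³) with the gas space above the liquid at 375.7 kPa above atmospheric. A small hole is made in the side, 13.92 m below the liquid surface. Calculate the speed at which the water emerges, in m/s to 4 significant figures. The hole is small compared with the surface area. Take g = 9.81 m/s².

Take point 1 at the surface (v₁ ≈ 0) and point 2 at the hole (at atmospheric pressure). Bernoulli: P₁ + ρg h = P_atm + ½ρv₂².
With P₁ − P_atm = 375700 Pa, v₂ = √(2gh + 2ΔP/ρ) = √(2·9.81·13.92 + 2·375700/1000) = 32.01 m/s.

v = 32.01 m/s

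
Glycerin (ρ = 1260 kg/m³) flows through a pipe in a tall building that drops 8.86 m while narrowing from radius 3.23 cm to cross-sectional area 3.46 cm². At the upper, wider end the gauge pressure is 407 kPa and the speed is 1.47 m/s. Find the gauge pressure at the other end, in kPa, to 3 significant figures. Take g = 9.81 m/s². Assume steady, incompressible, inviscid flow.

Mass conservation (A₁v₁ = A₂v₂) gives v₂ = 1.47 × 32.8/3.46 = 13.9 m/s.
Energy conservation along the streamline gives P₂ = P₁ − ½ρ(v₂² − v₁²) − ρg(h₂ − h₁).
P₂ = 407000 + ½·1260·(1.47² − 13.9²) − 1260·9.81·(−8.86) = 407000 + (-121000) − (-110000) = 396000 Pa.

P₂ ≈ 396 kPa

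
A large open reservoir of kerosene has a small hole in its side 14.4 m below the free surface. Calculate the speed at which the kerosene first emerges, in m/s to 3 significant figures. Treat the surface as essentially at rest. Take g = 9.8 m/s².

v ≈ 16.8 m/s

The surface is effectively still and both ends are open, so ½v² = gh and v = √(2·9.8·14.4) = 16.8 m/s.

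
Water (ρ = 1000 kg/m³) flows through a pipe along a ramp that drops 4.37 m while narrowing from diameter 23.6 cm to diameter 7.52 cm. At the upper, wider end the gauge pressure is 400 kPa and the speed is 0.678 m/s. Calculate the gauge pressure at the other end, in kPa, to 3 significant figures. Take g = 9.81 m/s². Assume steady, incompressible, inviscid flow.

P₂ = 421 kPa

Mass conservation (A₁v₁ = A₂v₂) gives v₂ = 0.678 × 437/44.4 = 6.68 m/s.
Bernoulli: P₁ + ½ρv₁² + ρg h₁ = P₂ + ½ρv₂² + ρg h₂, so P₂ = P₁ + ½ρ(v₁² − v₂²) − ρg(h₂ − h₁).
P₂ = 400000 + ½·1000·(0.678² − 6.68²) − 1000·9.81·(−4.37) = 400000 + (-22100) − (-42900) = 421000 Pa.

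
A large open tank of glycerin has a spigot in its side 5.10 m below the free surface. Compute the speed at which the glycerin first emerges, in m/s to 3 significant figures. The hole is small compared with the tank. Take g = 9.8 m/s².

v ≈ 10.00 m/s

The surface is effectively still and both ends are open, so ½v² = gh and v = √(2·9.8·5.10) = 10.00 m/s.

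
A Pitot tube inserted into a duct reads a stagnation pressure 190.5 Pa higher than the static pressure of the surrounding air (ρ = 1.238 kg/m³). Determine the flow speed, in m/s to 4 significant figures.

At the stagnation point the flow is brought to rest, so Bernoulli gives P_stag − P_static = ½ρv².
v = √(2ΔP/ρ) = √(2·190.5/1.238) = 17.54 m/s.

v = 17.54 m/s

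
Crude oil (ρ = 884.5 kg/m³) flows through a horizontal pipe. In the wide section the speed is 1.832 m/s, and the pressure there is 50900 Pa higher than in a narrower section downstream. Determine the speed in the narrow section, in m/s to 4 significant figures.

Along the level pipe P + ½ρv² is conserved, hence v₂² = v₁² + 2(P₁ − P₂)/ρ.
v₂ = √(1.832² + 2·50900/884.5) = √(3.356 + 115.1) = 10.88 m/s.

v₂ ≈ 10.88 m/s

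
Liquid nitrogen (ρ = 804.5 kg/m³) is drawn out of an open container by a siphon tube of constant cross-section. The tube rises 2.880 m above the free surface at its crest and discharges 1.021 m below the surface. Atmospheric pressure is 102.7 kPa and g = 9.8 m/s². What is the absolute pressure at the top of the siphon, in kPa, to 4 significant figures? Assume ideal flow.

P_top ≈ 71.94 kPa

The outlet speed comes from Torricelli: v = √(2g·1.021) = 4.473 m/s.
The bore is uniform, so the speed at the crest is the same v. Bernoulli surface→crest: P_atm = P_top + ½ρv² + ρg·h_top.
P_top = 102700 − ½·804.5·4.473² − 804.5·9.8·2.880 = 71940 Pa.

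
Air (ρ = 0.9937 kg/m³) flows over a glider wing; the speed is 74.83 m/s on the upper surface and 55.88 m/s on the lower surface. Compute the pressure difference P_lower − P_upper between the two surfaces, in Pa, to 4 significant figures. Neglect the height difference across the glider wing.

Bernoulli (same height): P_lower − P_upper = ½ρ(v_upper² − v_lower²).
ΔP = ½·0.9937·(74.83² − 55.88²) = 1231 Pa.

1231 Pa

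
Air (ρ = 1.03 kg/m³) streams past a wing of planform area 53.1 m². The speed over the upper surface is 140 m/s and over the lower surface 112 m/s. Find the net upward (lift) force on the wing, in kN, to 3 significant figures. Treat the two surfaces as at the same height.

F ≈ 193 kN

From P + ½ρv² = const at equal height, P_low − P_up = ½ρ(v_up² − v_low²).
ΔP = ½·1.03·(140² − 112²) = 3630 Pa.
Lift = ΔP · A = 3630 × 53.1 = 193000 N.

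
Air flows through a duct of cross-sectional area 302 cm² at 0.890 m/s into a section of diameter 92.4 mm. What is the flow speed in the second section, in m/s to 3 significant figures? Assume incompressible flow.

v₂ = 4.01 m/s

By continuity, v₂ = v₁·A₁/A₂ = 0.890·(302/67.1) = 4.01 m/s.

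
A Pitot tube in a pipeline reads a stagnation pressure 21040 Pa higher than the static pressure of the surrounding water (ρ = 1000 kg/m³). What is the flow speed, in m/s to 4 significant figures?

The dynamic pressure equals the rise in static pressure at the stagnation point: ΔP = ½ρv².
v = √(2ΔP/ρ) = √(2·21040/1000) = 6.487 m/s.

v ≈ 6.487 m/s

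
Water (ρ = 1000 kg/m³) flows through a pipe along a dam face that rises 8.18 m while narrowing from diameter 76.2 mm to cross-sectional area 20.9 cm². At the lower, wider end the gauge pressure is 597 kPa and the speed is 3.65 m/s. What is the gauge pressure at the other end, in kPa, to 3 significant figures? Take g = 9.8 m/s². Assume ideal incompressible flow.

P₂ = 492 kPa

Continuity gives A₁v₁ = A₂v₂, so v₂ = (45.6 cm²)/(20.9 cm²) × 3.65 m/s = 7.96 m/s.
Energy conservation along the streamline gives P₂ = P₁ − ½ρ(v₂² − v₁²) − ρg(h₂ − h₁).
P₂ = 597000 + ½·1000·(3.65² − 7.96²) − 1000·9.8·(+8.18) = 597000 + (-25100) − (80200) = 492000 Pa.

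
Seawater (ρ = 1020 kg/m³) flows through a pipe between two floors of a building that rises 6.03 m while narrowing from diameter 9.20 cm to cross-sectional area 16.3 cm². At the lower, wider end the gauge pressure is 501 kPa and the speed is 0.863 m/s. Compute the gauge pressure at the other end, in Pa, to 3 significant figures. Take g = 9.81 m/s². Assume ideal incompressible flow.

P₂ ≈ 435000 Pa

Continuity gives A₁v₁ = A₂v₂, so v₂ = (66.5 cm²)/(16.3 cm²) × 0.863 m/s = 3.52 m/s.
Bernoulli: P₁ + ½ρv₁² + ρg h₁ = P₂ + ½ρv₂² + ρg h₂, so P₂ = P₁ + ½ρ(v₁² − v₂²) − ρg(h₂ − h₁).
P₂ = 501000 + ½·1020·(0.863² − 3.52²) − 1020·9.81·(+6.03) = 501000 + (-5940) − (60300) = 435000 Pa.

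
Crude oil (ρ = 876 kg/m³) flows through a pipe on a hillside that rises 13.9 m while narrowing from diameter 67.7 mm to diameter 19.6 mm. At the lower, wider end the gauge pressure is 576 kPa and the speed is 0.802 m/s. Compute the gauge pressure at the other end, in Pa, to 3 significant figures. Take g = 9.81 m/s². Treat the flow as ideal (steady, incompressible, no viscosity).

P₂ ≈ 417000 Pa

By continuity, v₂ = v₁·A₁/A₂ = 0.802·(36.0/3.02) = 9.57 m/s.
Bernoulli: P₁ + ½ρv₁² + ρg h₁ = P₂ + ½ρv₂² + ρg h₂, so P₂ = P₁ + ½ρ(v₁² − v₂²) − ρg(h₂ − h₁).
P₂ = 576000 + ½·876·(0.802² − 9.57²) − 876·9.81·(+13.9) = 576000 + (-39800) − (119000) = 417000 Pa.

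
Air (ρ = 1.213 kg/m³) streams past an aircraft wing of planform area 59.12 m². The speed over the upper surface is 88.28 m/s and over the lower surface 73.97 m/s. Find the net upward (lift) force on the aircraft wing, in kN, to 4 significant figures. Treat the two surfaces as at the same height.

F ≈ 83.25 kN

The faster flow above has the lower pressure; Bernoulli (same height) gives ΔP = ½ρ(v_up² − v_low²).
ΔP = ½·1.213·(88.28² − 73.97²) = 1408 Pa.
Lift = ΔP · A = 1408 × 59.12 = 83250 N.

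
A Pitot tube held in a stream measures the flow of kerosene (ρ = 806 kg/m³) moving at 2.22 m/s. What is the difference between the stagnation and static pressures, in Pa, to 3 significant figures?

ΔP ≈ 1990 Pa

The dynamic pressure equals the rise in static pressure at the stagnation point: ΔP = ½ρv².
ΔP = ½·806·2.22² = 1990 Pa.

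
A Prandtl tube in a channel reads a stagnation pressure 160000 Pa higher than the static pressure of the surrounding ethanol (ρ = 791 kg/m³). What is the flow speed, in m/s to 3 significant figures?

v ≈ 20.1 m/s

The dynamic pressure equals the rise in static pressure at the stagnation point: ΔP = ½ρv².
v = √(2ΔP/ρ) = √(2·160000/791) = 20.1 m/s.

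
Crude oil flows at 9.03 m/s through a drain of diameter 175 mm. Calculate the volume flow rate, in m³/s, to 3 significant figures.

Q = A·v = 0.0241 m² × 9.03 m/s = 0.217 m³/s.

0.217 m³/s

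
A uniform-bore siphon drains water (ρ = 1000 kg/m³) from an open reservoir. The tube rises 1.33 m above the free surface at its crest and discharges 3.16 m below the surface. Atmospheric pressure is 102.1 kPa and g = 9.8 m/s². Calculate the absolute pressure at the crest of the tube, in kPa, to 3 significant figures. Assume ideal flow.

From the surface to the outlet (both open to atmosphere, surface at rest): v = √(2g·h_out) = √(2·9.8·3.16) = 7.87 m/s.
The bore is uniform, so the speed at the crest is the same v. Bernoulli surface→crest: P_atm = P_top + ½ρv² + ρg·h_top.
P_top = 102100 − ½·1000·7.87² − 1000·9.8·1.33 = 58100 Pa.

P_top = 58.1 kPa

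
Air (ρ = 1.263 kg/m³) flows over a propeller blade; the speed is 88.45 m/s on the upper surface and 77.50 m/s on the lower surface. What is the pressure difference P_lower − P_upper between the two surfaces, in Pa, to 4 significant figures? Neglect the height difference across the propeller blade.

Bernoulli (same height): P_lower − P_upper = ½ρ(v_upper² − v_lower²).
ΔP = ½·1.263·(88.45² − 77.50²) = 1148 Pa.

ΔP ≈ 1148 Pa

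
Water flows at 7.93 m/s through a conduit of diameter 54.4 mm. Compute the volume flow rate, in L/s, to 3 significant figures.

18.4 L/s

Q = A·v = 0.00232 m² × 7.93 m/s = 0.0184 m³/s.
Converting: 0.0184 m³/s × 1000 = 18.4 L/s.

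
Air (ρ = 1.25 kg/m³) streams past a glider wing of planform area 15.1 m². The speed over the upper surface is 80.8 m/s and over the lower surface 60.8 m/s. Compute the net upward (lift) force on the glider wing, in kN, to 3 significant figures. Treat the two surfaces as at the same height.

26.7 kN

From P + ½ρv² = const at equal height, P_low − P_up = ½ρ(v_up² − v_low²).
ΔP = ½·1.25·(80.8² − 60.8²) = 1770 Pa.
Lift = ΔP · A = 1770 × 15.1 = 26700 N.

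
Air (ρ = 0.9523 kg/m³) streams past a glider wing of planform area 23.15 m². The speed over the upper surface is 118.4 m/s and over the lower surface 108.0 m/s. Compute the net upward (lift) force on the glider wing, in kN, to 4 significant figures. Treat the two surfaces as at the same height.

From P + ½ρv² = const at equal height, P_low − P_up = ½ρ(v_up² − v_low²).
ΔP = ½·0.9523·(118.4² − 108.0²) = 1121 Pa.
Lift = ΔP · A = 1121 × 23.15 = 25950 N.

F ≈ 25.95 kN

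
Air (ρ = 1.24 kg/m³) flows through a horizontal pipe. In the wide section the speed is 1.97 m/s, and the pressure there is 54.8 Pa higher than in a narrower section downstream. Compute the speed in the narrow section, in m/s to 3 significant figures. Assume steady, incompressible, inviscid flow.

Along the level pipe P + ½ρv² is conserved, hence v₂² = v₁² + 2(P₁ − P₂)/ρ.
v₂ = √(1.97² + 2·54.8/1.24) = √(3.88 + 88.4) = 9.61 m/s.

v₂ = 9.61 m/s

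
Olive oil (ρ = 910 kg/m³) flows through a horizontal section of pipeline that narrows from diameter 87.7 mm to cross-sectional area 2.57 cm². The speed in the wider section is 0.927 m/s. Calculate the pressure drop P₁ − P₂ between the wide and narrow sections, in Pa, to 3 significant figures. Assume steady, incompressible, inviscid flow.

By continuity, v₂ = v₁·A₁/A₂ = 0.927·(60.4/2.57) = 21.8 m/s.
Along the horizontal streamline, P + ½ρv² is constant.
P₁ − P₂ = ½·910·(21.8² − 0.927²) = ½·910·474 = 216000 Pa.

216000 Pa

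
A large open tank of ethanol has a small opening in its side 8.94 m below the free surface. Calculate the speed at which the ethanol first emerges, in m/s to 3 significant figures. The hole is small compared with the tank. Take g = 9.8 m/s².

13.2 m/s

Torricelli's result v = √(2gh) gives v = √(2·9.8·8.94) = 13.2 m/s.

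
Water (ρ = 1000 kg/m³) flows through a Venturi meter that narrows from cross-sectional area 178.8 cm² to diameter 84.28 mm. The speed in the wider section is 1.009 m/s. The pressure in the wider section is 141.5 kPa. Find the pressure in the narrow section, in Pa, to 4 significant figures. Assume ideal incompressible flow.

The volume flow rate is constant, so v₂ = (A₁/A₂)v₁ = (178.8/55.79)·1.009 = 3.234 m/s.
Along the horizontal streamline, P + ½ρv² is constant.
P₂ = P₁ − ½ρ(v₂² − v₁²) = 141500 − ½·1000·(3.234² − 1.009²) = 141500 − 4720 = 136800 Pa.

P₂ = 136800 Pa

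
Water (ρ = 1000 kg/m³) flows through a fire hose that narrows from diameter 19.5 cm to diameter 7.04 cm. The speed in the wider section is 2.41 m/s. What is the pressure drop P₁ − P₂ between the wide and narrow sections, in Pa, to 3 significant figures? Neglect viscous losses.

168000 Pa

By continuity, v₂ = v₁·A₁/A₂ = 2.41·(299/38.9) = 18.5 m/s.
Bernoulli (h₁ = h₂): P₁ − P₂ = ½ρ(v₂² − v₁²).
P₁ − P₂ = ½·1000·(18.5² − 2.41²) = ½·1000·336 = 168000 Pa.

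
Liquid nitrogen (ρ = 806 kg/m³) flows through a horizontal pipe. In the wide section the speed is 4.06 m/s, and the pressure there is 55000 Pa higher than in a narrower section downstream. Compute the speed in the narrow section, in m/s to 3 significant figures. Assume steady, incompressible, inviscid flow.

Along the level pipe P + ½ρv² is conserved, hence v₂² = v₁² + 2(P₁ − P₂)/ρ.
v₂ = √(4.06² + 2·55000/806) = √(16.5 + 136) = 12.4 m/s.

v₂ ≈ 12.4 m/s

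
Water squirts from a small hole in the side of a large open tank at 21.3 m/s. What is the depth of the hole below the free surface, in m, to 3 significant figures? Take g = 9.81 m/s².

h ≈ 23.1 m

Torricelli: v = √(2gh), so h = v²/(2g).
h = 21.3²/(2·9.81) = 454/19.62 = 23.1 m.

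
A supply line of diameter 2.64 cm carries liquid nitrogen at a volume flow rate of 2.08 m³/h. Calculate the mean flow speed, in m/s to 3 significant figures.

Q = 2.08 m³/h = 0.000578 m³/s.
v = Q/A = 0.000578 / 0.000547 = 1.06 m/s.

v ≈ 1.06 m/s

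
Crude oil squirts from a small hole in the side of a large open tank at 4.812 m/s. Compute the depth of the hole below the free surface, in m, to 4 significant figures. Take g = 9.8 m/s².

Torricelli: v = √(2gh), so h = v²/(2g).
h = 4.812²/(2·9.8) = 23.16/19.60 = 1.181 m.

1.181 m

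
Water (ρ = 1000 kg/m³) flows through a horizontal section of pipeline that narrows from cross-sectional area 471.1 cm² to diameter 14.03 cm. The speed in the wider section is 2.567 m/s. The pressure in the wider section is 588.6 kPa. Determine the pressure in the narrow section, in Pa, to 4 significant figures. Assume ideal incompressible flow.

Continuity gives A₁v₁ = A₂v₂, so v₂ = (471.1 cm²)/(154.6 cm²) × 2.567 m/s = 7.822 m/s.
Along the horizontal streamline, P + ½ρv² is constant.
P₂ = P₁ − ½ρ(v₂² − v₁²) = 588600 − ½·1000·(7.822² − 2.567²) = 588600 − 27300 = 561300 Pa.

P₂ ≈ 561300 Pa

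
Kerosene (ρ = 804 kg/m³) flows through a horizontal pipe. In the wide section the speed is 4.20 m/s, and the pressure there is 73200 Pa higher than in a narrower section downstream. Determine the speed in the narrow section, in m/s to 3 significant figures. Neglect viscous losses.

v₂ ≈ 14.1 m/s

Along the level pipe P + ½ρv² is conserved, hence v₂² = v₁² + 2(P₁ − P₂)/ρ.
v₂ = √(4.20² + 2·73200/804) = √(17.6 + 182) = 14.1 m/s.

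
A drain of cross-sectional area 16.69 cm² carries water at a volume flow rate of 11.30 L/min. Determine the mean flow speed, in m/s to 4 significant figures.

v ≈ 0.1128 m/s

Q = 11.30 L/min = 0.0001883 m³/s.
v = Q/A = 0.0001883 / 0.001669 = 0.1128 m/s.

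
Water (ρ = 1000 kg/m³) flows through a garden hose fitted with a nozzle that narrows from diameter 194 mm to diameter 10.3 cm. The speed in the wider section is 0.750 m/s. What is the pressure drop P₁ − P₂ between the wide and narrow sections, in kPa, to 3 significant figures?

ΔP ≈ 3.26 kPa

Continuity gives A₁v₁ = A₂v₂, so v₂ = (296 cm²)/(83.3 cm²) × 0.750 m/s = 2.66 m/s.
Bernoulli (h₁ = h₂): P₁ − P₂ = ½ρ(v₂² − v₁²).
P₁ − P₂ = ½·1000·(2.66² − 0.750²) = ½·1000·6.52 = 3260 Pa.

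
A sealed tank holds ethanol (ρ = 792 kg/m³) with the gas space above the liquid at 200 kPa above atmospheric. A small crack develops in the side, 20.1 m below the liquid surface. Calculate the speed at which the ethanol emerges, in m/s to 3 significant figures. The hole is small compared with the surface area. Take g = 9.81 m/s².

Take point 1 at the surface (v₁ ≈ 0) and point 2 at the hole (at atmospheric pressure). Bernoulli: P₁ + ρg h = P_atm + ½ρv₂².
With P₁ − P_atm = 200000 Pa, v₂ = √(2gh + 2ΔP/ρ) = √(2·9.81·20.1 + 2·200000/792) = 30.0 m/s.

30.0 m/s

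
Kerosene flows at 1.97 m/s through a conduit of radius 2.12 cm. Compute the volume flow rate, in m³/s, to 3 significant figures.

Q = A·v = 0.00141 m² × 1.97 m/s = 0.00278 m³/s.

Q ≈ 0.00278 m³/s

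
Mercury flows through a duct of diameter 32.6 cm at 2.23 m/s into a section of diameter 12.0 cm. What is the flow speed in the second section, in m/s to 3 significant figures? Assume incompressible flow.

Mass conservation (A₁v₁ = A₂v₂) gives v₂ = 2.23 × 835/113 = 16.5 m/s.

v₂ ≈ 16.5 m/s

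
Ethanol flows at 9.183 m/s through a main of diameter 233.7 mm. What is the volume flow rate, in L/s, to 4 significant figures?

393.9 L/s

Q = A·v = 0.04290 m² × 9.183 m/s = 0.3939 m³/s.
Converting: 0.3939 m³/s × 1000 = 393.9 L/s.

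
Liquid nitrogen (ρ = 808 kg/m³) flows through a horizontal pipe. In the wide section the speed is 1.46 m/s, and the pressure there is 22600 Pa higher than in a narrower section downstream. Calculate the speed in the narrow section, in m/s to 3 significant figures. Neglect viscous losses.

Along the level pipe P + ½ρv² is conserved, hence v₂² = v₁² + 2(P₁ − P₂)/ρ.
v₂ = √(1.46² + 2·22600/808) = √(2.13 + 55.9) = 7.62 m/s.

v₂ ≈ 7.62 m/s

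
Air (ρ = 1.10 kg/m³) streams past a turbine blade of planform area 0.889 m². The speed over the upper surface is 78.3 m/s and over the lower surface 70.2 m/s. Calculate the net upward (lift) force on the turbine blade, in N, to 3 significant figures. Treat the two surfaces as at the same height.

The faster flow above has the lower pressure; Bernoulli (same height) gives ΔP = ½ρ(v_up² − v_low²).
ΔP = ½·1.10·(78.3² − 70.2²) = 662 Pa.
Lift = ΔP · A = 662 × 0.889 = 588 N.

588 N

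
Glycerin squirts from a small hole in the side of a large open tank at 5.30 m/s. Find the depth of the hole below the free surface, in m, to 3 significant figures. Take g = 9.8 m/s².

Inverting v = √(2gh) gives h = v² / 2g.
h = 5.30²/(2·9.8) = 28.1/19.60 = 1.43 m.

1.43 m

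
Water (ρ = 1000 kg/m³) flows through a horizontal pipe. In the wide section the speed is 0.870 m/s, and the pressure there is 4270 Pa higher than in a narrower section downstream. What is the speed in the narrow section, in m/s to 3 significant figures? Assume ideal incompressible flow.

v₂ ≈ 3.05 m/s

Along the level pipe P + ½ρv² is conserved, hence v₂² = v₁² + 2(P₁ − P₂)/ρ.
v₂ = √(0.870² + 2·4270/1000) = √(0.757 + 8.54) = 3.05 m/s.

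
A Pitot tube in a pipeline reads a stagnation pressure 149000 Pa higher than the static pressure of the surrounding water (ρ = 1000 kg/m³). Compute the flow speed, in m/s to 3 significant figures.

The dynamic pressure equals the rise in static pressure at the stagnation point: ΔP = ½ρv².
v = √(2ΔP/ρ) = √(2·149000/1000) = 17.3 m/s.

v = 17.3 m/s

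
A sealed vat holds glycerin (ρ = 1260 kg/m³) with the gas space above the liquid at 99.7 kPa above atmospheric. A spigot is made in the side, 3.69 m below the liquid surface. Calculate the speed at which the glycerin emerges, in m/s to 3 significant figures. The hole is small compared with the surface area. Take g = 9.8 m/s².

Take point 1 at the surface (v₁ ≈ 0) and point 2 at the hole (at atmospheric pressure). Bernoulli: P₁ + ρg h = P_atm + ½ρv₂².
With P₁ − P_atm = 99700 Pa, v₂ = √(2gh + 2ΔP/ρ) = √(2·9.8·3.69 + 2·99700/1260) = 15.2 m/s.

v ≈ 15.2 m/s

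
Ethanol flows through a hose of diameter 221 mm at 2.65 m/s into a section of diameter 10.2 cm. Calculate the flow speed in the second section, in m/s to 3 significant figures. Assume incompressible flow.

v₂ ≈ 12.4 m/s

Mass conservation (A₁v₁ = A₂v₂) gives v₂ = 2.65 × 384/81.7 = 12.4 m/s.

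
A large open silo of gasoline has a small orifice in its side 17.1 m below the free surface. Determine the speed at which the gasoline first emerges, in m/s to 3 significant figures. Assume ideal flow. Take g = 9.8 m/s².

v ≈ 18.3 m/s

Torricelli's result v = √(2gh) gives v = √(2·9.8·17.1) = 18.3 m/s.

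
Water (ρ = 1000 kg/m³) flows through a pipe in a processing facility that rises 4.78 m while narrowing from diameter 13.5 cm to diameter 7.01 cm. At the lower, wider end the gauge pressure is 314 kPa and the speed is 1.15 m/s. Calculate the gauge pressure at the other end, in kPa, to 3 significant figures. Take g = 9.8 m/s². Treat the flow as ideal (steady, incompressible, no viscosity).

The volume flow rate is constant, so v₂ = (A₁/A₂)v₁ = (143/38.6)·1.15 = 4.27 m/s.
Applying Bernoulli between the two ends and solving for P₂: P₂ = P₁ + ½ρ(v₁² − v₂²) − ρgΔh.
P₂ = 314000 + ½·1000·(1.15² − 4.27²) − 1000·9.8·(+4.78) = 314000 + (-8430) − (46800) = 259000 Pa.

P₂ = 259 kPa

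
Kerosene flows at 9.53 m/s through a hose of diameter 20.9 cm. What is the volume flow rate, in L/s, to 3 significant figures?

Q ≈ 327 L/s

Q = A·v = 0.0343 m² × 9.53 m/s = 0.327 m³/s.
Converting: 0.327 m³/s × 1000 = 327 L/s.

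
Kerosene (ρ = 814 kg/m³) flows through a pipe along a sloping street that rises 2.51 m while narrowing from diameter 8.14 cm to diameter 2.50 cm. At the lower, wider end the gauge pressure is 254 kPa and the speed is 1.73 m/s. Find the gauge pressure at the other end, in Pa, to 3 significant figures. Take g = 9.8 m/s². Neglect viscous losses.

Mass conservation (A₁v₁ = A₂v₂) gives v₂ = 1.73 × 52.0/4.91 = 18.3 m/s.
Applying Bernoulli between the two ends and solving for P₂: P₂ = P₁ + ½ρ(v₁² − v₂²) − ρgΔh.
P₂ = 254000 + ½·814·(1.73² − 18.3²) − 814·9.8·(+2.51) = 254000 + (-136000) − (20000) = 98300 Pa.

98300 Pa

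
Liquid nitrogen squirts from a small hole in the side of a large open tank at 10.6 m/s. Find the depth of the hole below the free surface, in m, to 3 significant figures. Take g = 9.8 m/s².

5.73 m

Inverting v = √(2gh) gives h = v² / 2g.
h = 10.6²/(2·9.8) = 112/19.60 = 5.73 m.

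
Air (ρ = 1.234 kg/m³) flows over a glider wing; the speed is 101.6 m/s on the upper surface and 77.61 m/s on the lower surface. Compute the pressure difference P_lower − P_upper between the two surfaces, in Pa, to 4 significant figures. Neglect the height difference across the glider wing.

Bernoulli (same height): P_lower − P_upper = ½ρ(v_upper² − v_lower²).
ΔP = ½·1.234·(101.6² − 77.61²) = 2653 Pa.

ΔP ≈ 2653 Pa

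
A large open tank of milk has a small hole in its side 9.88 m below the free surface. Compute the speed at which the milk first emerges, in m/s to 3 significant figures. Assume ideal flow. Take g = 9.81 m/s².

v ≈ 13.9 m/s

The surface is effectively still and both ends are open, so ½v² = gh and v = √(2·9.81·9.88) = 13.9 m/s.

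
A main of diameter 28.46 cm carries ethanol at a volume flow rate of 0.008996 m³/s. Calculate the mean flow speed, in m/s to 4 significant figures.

0.1414 m/s

Q = 0.008996 m³/s = 0.008996 m³/s.
v = Q/A = 0.008996 / 0.06362 = 0.1414 m/s.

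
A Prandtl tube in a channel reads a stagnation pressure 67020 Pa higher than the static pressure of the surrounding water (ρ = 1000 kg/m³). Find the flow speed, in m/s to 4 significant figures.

Bernoulli between the free stream and the stagnation point: ½ρv² = P_stag − P_static.
v = √(2ΔP/ρ) = √(2·67020/1000) = 11.58 m/s.

11.58 m/s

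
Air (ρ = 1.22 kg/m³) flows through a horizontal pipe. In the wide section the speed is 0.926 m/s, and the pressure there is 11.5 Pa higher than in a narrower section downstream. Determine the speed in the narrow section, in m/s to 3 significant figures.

Horizontal Bernoulli: P₁ + ½ρv₁² = P₂ + ½ρv₂², so v₂² = v₁² + 2(P₁ − P₂)/ρ.
v₂ = √(0.926² + 2·11.5/1.22) = √(0.857 + 18.9) = 4.44 m/s.

v₂ ≈ 4.44 m/s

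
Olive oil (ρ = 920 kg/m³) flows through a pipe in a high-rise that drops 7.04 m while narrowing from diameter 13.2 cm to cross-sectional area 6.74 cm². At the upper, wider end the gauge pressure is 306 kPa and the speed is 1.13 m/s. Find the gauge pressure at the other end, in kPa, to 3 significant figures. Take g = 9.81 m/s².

Continuity gives A₁v₁ = A₂v₂, so v₂ = (137 cm²)/(6.74 cm²) × 1.13 m/s = 22.9 m/s.
Energy conservation along the streamline gives P₂ = P₁ − ½ρ(v₂² − v₁²) − ρg(h₂ − h₁).
P₂ = 306000 + ½·920·(1.13² − 22.9²) − 920·9.81·(−7.04) = 306000 + (-242000) − (-63500) = 128000 Pa.

P₂ ≈ 128 kPa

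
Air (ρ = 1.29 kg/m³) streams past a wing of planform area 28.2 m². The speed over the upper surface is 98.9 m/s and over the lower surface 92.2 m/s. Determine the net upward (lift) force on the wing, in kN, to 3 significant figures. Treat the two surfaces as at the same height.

With equal heights on the two surfaces, Bernoulli gives P_lower − P_upper = ½ρ(v_upper² − v_lower²).
ΔP = ½·1.29·(98.9² − 92.2²) = 826 Pa.
Lift = ΔP · A = 826 × 28.2 = 23300 N.

F ≈ 23.3 kN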